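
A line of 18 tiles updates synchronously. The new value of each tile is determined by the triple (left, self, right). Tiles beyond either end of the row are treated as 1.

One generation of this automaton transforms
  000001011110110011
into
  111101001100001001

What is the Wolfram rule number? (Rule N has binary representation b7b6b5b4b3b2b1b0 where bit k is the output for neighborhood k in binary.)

149

position 8: 111 → 1  (bit 7 = 1)
position 10: 110 → 0  (bit 6 = 0)
position 6: 101 → 0  (bit 5 = 0)
position 0: 100 → 1  (bit 4 = 1)
position 7: 011 → 0  (bit 3 = 0)
position 5: 010 → 1  (bit 2 = 1)
position 4: 001 → 0  (bit 1 = 0)
position 1: 000 → 1  (bit 0 = 1)
bits b7..b0 = 10010101 = 149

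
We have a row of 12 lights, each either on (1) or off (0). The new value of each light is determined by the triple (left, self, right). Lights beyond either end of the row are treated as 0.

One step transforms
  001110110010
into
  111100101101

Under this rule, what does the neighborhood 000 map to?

1

At position 0 the neighborhood is 000; the next row has 1 there.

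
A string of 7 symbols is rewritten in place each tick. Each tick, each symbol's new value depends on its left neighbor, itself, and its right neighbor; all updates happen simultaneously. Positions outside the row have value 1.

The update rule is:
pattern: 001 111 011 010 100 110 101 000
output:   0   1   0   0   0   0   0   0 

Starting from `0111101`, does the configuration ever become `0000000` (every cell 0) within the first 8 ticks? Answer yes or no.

yes

0011000
0000000
all cells are 0 at tick 2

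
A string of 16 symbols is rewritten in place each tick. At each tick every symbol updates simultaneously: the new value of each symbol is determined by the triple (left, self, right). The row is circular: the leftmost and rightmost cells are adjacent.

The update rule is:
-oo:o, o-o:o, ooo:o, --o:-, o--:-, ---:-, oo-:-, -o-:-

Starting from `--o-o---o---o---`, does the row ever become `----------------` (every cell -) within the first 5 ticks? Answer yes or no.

yes

---o------------
----------------
all cells are - at tick 2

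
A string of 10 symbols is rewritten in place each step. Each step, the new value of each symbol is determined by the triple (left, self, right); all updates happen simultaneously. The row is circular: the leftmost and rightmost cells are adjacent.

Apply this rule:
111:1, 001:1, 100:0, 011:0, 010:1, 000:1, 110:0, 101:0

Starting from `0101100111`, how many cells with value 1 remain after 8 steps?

step 1: 0100001010
step 2: 1101111010
step 3: 0000110010
step 4: 1111000110
step 5: 0110011000
step 6: 1000100011
step 7: 0011101101
step 8: 0101000001
count of 1: 3

3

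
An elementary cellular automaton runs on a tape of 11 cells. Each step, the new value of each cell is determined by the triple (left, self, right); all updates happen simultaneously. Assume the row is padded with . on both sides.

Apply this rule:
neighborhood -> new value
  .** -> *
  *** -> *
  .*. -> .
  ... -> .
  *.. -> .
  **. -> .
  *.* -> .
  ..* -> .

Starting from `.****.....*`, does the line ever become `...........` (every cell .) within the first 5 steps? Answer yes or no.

.***.......
.**........
.*.........
...........
all cells are . at step 4

yes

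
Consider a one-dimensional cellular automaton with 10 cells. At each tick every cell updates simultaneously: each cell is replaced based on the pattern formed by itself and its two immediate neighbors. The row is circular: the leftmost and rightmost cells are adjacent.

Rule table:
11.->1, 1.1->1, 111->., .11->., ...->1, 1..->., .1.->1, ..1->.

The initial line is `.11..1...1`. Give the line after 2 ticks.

tick 1: 1.1..1.1.1
tick 2: 111..1111.

111..1111.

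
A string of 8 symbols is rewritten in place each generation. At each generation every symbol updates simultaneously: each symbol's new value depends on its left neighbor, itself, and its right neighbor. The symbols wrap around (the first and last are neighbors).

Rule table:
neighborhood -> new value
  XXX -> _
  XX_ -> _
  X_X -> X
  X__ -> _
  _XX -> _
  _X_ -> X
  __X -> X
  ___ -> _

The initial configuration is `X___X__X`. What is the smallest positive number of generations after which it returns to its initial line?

8

___XX_X_
__X__XX_
_XX_X___
X__XX___
X_X____X
_XX___X_
X____XX_
X___X__X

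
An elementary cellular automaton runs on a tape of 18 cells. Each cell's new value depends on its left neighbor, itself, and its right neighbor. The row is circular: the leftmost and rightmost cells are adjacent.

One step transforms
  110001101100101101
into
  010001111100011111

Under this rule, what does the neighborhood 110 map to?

At position 1 the neighborhood is 110; the next row has 1 there.

1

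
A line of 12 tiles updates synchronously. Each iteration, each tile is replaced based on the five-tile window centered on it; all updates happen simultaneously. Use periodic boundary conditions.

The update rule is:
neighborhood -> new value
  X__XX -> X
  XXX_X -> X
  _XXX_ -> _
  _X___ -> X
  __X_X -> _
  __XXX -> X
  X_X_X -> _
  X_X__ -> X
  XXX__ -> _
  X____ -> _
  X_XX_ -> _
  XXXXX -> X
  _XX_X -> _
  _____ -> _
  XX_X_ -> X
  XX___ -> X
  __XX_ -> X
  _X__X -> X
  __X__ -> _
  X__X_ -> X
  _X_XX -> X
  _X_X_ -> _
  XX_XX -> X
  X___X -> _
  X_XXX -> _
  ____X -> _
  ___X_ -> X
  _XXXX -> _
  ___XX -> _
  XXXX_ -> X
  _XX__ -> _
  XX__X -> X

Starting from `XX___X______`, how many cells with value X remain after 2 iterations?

iteration 1: X_X_X_X_____
iteration 2: ______XX___X
count of X: 3

3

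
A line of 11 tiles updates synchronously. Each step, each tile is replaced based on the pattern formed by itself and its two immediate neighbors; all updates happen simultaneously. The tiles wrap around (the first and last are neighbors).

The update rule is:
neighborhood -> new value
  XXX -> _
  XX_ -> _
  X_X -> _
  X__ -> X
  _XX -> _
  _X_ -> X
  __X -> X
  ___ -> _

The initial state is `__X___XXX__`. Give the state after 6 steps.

step 1: _XXX_X___X_
step 2: X____XX_XXX
step 3: _X__X______
step 4: XXXXXX_____
step 5: ______X___X
step 6: X____XXX_XX

X____XXX_XX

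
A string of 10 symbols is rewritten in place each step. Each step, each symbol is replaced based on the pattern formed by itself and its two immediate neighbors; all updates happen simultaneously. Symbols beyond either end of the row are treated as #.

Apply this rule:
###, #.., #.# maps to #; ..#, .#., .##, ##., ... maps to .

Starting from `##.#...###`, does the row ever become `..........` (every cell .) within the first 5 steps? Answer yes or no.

step 1: #.#.#...##
step 2: .#.#.#...#
step 3: #.#.#.#...
step 4: .#.#.#.#..
step 5: #.#.#.#.#.
step 5 is #.#.#.#.#., still not uniform .

no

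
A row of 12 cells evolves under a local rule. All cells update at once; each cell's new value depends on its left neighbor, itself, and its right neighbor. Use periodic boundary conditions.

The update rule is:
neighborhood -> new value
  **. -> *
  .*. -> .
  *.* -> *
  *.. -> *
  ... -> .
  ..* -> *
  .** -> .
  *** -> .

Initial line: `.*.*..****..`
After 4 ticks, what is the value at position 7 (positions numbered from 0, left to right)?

*

*.*.**...**.
.*.*.**.*.**
*.*.*.**.*.*
**.*.*.**.*.
position 7 holds *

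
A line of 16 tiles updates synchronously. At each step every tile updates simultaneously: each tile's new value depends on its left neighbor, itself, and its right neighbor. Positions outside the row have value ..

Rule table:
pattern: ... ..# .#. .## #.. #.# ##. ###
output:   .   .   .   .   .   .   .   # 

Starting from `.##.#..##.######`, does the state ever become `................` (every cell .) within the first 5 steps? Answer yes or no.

...........####.
............##..
................
all cells are . at step 3

yes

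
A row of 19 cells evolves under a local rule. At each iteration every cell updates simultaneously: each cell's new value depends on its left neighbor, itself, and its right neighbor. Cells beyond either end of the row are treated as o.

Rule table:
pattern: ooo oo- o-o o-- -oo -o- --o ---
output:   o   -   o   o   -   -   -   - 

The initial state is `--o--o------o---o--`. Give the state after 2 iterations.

o--o--o------o---o-
-o--o--o------o---o

-o--o--o------o---o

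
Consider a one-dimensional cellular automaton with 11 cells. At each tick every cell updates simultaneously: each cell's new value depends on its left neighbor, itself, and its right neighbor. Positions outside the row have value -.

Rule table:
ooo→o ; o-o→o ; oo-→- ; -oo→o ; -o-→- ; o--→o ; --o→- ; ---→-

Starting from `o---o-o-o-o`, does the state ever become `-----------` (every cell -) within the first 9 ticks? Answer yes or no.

no

tick 1: -o---o-o-o-
tick 2: --o---o-o-o
tick 3: ---o---o-o-
tick 4: ----o---o-o
tick 5: -----o---o-
tick 6: ------o---o
tick 7: -------o---
tick 8: --------o--
tick 9: ---------o-
tick 9 is ---------o-, still not uniform -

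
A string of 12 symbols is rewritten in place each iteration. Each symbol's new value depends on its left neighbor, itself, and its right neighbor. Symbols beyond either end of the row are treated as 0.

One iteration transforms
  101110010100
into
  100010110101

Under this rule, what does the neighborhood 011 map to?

At position 2 the neighborhood is 011; the next row has 0 there.

0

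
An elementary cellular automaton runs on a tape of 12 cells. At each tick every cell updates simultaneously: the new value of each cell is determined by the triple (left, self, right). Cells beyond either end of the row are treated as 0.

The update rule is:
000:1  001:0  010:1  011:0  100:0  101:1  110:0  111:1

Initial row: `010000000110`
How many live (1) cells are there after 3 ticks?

010111110000
011011100111
000101000010
count of 1: 3

3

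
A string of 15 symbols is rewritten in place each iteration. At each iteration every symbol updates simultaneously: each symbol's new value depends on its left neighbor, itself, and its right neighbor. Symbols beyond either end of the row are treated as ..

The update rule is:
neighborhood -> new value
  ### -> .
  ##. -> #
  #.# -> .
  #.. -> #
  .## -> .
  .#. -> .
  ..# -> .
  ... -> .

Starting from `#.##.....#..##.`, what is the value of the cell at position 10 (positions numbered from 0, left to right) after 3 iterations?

.

...##.....#..##
....##.....#..#
.....##.....#..
position 10 holds .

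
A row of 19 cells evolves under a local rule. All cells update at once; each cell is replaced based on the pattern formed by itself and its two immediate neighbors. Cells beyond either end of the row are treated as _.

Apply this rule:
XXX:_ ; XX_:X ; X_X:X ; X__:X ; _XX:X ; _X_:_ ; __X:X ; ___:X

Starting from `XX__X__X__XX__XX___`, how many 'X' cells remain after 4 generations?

10

generation 1: XXXX_XX_XXXXXXXXXXX
generation 2: X__XXXXXX_________X
generation 3: _XXX____XXXXXXXXXX_
generation 4: XX_XXXXXX________XX
count of X: 10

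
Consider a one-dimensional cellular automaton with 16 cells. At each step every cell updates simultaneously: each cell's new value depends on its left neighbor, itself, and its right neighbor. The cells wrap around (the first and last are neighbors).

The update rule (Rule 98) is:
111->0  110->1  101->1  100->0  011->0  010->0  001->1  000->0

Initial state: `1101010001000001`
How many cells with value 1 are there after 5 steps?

0110100010000010
1011000100000100
0101001000001001
1010010000010010
0100100000100101
count of 1: 5

5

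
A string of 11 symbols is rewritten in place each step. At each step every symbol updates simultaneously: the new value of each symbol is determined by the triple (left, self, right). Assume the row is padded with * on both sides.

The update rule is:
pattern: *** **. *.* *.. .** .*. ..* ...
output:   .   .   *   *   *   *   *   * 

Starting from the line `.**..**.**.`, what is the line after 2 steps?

step 1: **.***.**.*
step 2: ..**..**.**

..**..**.**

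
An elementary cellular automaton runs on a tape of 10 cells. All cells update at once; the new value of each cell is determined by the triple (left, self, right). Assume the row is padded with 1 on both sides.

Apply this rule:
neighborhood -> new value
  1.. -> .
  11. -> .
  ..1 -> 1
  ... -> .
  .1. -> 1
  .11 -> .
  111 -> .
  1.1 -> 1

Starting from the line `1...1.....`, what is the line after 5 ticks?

...11....1
..1.....1.
.11....111
1.....1...
.....11..1

.....11..1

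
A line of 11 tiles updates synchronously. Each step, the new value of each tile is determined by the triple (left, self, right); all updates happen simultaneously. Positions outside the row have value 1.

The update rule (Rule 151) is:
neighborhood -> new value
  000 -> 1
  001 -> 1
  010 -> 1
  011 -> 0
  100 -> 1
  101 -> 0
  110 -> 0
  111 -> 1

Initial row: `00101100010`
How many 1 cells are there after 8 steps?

7

step 1: 11100011110
step 2: 11011101100
step 3: 10001000011
step 4: 01111111101
step 5: 00111111000
step 6: 11011110111
step 7: 10001100011
step 8: 01110011101
count of 1: 7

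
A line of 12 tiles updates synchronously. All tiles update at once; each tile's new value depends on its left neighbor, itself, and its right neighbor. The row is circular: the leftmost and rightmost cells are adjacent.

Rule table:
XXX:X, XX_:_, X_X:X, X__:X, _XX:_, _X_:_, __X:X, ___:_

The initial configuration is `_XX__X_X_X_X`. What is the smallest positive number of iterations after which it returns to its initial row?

X__XX_X_X_X_
_XX__X_X_X_X

2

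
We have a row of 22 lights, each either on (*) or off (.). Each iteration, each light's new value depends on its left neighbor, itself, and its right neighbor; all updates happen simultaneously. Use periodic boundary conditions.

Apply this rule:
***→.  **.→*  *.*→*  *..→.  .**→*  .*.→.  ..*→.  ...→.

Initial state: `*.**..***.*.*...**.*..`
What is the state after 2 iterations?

.***..*.**.*....***...
.*.*...****.....*.*...

.*.*...****.....*.*...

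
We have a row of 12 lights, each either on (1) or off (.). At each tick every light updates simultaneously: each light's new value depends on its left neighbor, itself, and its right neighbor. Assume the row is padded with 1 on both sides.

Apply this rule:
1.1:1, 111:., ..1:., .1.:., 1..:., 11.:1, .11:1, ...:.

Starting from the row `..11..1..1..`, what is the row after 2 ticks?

..11........
..11........

..11........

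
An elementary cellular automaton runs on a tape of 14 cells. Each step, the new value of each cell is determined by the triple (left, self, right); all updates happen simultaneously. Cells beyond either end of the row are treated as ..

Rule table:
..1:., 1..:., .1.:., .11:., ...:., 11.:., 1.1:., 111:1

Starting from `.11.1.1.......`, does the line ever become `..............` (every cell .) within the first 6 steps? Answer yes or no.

..............
all cells are . at step 1

yes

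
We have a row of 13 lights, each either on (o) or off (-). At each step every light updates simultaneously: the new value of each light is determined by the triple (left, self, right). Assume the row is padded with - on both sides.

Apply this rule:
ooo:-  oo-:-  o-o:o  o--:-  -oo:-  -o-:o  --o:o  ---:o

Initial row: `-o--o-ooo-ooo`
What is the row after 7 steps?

oo-ooo---o---
--o----ooo-oo
ooo-ooo---o--
---o----ooo-o
oooo-ooo---oo
----o----oo--
ooooo-ooo---o

ooooo-ooo---o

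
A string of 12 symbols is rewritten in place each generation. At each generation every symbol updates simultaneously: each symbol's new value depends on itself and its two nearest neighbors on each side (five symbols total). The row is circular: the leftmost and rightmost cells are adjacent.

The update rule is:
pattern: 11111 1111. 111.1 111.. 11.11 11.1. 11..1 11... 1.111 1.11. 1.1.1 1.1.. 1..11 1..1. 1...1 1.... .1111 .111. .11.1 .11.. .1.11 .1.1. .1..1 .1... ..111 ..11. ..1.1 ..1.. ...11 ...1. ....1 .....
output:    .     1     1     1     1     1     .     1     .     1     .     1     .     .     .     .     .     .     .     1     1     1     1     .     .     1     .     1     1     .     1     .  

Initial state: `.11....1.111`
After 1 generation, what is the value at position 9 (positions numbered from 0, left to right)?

generation 1: 1111.1..1..1
position 9 holds .

.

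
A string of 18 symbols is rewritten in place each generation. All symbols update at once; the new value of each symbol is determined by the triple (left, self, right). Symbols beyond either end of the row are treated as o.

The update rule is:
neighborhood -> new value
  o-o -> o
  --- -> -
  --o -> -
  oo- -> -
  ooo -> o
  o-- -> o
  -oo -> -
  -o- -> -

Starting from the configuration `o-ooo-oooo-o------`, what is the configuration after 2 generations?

-o-o-o-oo-o-o-----
o-o-o-o--o-o-o----

o-o-o-o--o-o-o----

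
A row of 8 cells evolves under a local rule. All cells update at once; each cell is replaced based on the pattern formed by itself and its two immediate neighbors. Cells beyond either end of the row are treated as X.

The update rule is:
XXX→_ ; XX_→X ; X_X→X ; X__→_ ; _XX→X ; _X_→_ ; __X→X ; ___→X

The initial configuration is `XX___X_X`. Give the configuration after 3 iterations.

XXX___XX

_X_XX_XX
X_XXXXX_
XXX___XX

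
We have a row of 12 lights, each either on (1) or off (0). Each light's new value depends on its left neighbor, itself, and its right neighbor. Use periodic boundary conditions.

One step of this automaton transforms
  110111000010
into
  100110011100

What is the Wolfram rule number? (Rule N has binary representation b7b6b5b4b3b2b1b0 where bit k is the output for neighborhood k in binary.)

139

position 4: 111 → 1  (bit 7 = 1)
position 1: 110 → 0  (bit 6 = 0)
position 2: 101 → 0  (bit 5 = 0)
position 6: 100 → 0  (bit 4 = 0)
position 0: 011 → 1  (bit 3 = 1)
position 10: 010 → 0  (bit 2 = 0)
position 9: 001 → 1  (bit 1 = 1)
position 7: 000 → 1  (bit 0 = 1)
bits b7..b0 = 10001011 = 139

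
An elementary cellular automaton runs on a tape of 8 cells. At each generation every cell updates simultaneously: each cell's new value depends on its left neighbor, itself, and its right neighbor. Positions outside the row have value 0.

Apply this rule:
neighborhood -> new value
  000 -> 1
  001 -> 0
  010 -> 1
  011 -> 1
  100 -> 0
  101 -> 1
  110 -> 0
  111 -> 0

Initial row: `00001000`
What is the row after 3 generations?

10010000

generation 1: 11101011
generation 2: 10011110
generation 3: 10010000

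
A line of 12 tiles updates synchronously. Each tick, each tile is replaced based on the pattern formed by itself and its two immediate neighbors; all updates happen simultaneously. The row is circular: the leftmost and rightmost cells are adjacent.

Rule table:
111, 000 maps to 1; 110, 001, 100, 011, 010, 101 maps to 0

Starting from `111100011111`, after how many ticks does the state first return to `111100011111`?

111001001111
110000000111
100111110011
000011100001
011001001100
000000000001
011111111100
001111111001
000111110000
110011100111
100001000011
001100011001
000001000000
111100011111

14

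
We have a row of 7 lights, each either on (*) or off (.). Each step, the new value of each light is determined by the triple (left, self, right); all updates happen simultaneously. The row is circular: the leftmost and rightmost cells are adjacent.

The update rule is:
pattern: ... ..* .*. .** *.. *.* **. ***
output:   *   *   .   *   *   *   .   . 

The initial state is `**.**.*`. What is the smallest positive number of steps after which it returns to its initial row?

step 1: ..**.**
step 2: ***.**.
step 3: *..**.*
step 4: .***.**
step 5: **..**.
step 6: *.***.*
step 7: .**..**
step 8: **.***.
step 9: *.**..*
step 10: .**.***
step 11: **.**..
step 12: *.**.**
step 13: .**.**.
step 14: **.**.*

14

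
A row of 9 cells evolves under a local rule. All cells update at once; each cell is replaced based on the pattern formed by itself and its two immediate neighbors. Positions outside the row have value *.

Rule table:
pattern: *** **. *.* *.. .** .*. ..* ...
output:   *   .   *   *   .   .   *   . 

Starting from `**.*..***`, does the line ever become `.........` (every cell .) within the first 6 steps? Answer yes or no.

step 1: *.*.**.**
step 2: .*.*..*.*
step 3: *.*.**.*.
step 4: .*.*..*.*  (repeats step 2; period 2)
step 6: .*.*..*.*
step 6 is .*.*..*.*, still not uniform .

no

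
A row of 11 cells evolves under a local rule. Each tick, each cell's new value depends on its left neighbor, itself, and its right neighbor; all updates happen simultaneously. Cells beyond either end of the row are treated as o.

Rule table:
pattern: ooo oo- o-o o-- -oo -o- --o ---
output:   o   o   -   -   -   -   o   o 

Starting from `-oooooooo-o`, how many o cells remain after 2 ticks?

8

--ooooooo--
-o-oooooo-o
count of o: 8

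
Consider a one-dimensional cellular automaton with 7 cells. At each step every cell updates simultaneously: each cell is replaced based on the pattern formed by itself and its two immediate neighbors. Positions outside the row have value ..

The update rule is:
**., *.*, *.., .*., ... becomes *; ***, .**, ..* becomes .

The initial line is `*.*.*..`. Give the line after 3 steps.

*******
......*
*****.*

*****.*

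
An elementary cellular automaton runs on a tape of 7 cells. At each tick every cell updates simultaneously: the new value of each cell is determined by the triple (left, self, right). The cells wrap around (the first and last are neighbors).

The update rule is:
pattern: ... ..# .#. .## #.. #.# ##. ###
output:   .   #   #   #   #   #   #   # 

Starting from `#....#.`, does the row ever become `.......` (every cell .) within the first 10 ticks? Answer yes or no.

##..###
#######
#######  (fixed point — unchanged through tick 10)
tick 10 is #######, still not uniform .

no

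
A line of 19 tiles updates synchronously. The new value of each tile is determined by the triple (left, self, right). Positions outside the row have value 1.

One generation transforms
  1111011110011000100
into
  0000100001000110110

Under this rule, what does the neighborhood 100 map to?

At position 9 the neighborhood is 100; the next row has 1 there.

1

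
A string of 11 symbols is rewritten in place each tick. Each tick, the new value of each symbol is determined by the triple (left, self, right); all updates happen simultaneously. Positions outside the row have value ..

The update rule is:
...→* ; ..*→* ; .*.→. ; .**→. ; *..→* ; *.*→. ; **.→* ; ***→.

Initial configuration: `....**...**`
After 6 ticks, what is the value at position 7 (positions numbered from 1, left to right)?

*

tick 1: ****.****.*
tick 2: ...*....*..
tick 3: ***.****.**
tick 4: ..*....*..*
tick 5: **.****.**.
tick 6: .*....*..**
position 7 holds *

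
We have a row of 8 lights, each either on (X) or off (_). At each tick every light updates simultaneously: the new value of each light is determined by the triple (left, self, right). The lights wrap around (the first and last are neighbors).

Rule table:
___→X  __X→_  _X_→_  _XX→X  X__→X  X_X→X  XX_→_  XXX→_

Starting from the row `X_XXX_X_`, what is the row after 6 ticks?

_XX__X_X
XX_X__X_
X_X_X__X
_X_X_X_X
X_X_X_X_
_X_X_X_X

_X_X_X_X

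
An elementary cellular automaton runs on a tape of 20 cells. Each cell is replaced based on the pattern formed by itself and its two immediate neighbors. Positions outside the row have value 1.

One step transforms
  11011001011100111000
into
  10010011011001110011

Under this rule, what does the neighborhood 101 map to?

At position 2 the neighborhood is 101; the next row has 0 there.

0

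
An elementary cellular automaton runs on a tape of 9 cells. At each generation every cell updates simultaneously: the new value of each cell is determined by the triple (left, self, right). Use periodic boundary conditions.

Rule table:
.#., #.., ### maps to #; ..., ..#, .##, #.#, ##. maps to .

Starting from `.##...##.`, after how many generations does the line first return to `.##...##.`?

...#....#
#..##...#
.#...#...
.##..##..
...#...#.
...##..##
#....#...
##...##..
..#....#.
..##...##
#...#....
##..##...
..#...#..
..##..##.
....#...#
#...##..#
.#....#..
.##...##.

18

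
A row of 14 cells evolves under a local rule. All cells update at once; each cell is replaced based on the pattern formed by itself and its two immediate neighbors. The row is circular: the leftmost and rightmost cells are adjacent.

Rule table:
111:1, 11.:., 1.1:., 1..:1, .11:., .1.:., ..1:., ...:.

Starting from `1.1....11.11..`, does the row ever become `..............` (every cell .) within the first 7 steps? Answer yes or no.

...1........1.
....1........1
1....1........
.1....1.......
..1....1......
...1....1.....
....1....1....
step 7 is ....1....1...., still not uniform .

no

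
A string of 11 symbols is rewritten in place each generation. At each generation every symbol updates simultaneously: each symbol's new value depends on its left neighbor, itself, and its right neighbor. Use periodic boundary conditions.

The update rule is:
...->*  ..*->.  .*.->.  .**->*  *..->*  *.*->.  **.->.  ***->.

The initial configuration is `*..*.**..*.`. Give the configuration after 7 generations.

**....*....

generation 1: .*...*.*...
generation 2: ..**....***
generation 3: *.*.***.*..
generation 4: ....*....*.
generation 5: ***..***..*
generation 6: ...*.*..*.*
generation 7: **....*....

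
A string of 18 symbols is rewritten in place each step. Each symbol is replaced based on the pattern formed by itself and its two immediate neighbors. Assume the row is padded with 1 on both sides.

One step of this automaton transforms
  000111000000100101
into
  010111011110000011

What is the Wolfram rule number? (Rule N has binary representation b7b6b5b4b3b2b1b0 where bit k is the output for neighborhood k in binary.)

233

position 4: 111 → 1  (bit 7 = 1)
position 5: 110 → 1  (bit 6 = 1)
position 16: 101 → 1  (bit 5 = 1)
position 0: 100 → 0  (bit 4 = 0)
position 3: 011 → 1  (bit 3 = 1)
position 12: 010 → 0  (bit 2 = 0)
position 2: 001 → 0  (bit 1 = 0)
position 1: 000 → 1  (bit 0 = 1)
bits b7..b0 = 11101001 = 233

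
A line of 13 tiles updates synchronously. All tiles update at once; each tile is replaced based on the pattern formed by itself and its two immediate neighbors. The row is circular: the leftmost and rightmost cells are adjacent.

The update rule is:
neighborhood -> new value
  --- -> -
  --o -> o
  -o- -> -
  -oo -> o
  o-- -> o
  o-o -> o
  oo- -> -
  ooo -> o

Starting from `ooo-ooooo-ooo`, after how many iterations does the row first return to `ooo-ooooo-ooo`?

13

oo-ooooo-oooo
o-ooooo-ooooo
-ooooo-oooooo
ooooo-oooooo-
oooo-oooooo-o
ooo-oooooo-oo
oo-oooooo-ooo
o-oooooo-oooo
-oooooo-ooooo
oooooo-ooooo-
ooooo-ooooo-o
oooo-ooooo-oo
ooo-ooooo-ooo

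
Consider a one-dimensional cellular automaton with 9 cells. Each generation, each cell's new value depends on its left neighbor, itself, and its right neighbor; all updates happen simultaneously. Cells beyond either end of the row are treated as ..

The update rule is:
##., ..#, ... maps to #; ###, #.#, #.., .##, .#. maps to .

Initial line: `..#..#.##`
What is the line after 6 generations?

.#.#....#

generation 1: ##..#...#
generation 2: .#.#..##.
generation 3: #....#.#.
generation 4: ..###....
generation 5: ##..#.###
generation 6: .#.#....#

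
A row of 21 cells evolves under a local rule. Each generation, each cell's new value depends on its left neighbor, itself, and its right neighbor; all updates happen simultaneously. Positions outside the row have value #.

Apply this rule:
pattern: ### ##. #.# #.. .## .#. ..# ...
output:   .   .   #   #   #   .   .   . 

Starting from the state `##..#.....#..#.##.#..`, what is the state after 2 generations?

#..#..#.....#.#.#.#.#

..#..#.....#..##.#.#.
#..#..#.....#.#.#.#.#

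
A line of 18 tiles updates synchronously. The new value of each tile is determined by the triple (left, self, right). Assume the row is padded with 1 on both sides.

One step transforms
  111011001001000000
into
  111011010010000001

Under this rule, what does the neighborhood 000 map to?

0

At position 13 the neighborhood is 000; the next row has 0 there.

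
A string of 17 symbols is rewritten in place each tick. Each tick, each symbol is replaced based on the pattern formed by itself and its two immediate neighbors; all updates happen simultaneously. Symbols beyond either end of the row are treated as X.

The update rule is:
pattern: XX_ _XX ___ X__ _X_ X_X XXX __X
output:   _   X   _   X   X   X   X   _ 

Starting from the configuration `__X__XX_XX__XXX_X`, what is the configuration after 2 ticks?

_XX_XXXX_XXXX_XXX

tick 1: X_XX_X_XX_X_XX_XX
tick 2: _XX_XXXX_XXXX_XXX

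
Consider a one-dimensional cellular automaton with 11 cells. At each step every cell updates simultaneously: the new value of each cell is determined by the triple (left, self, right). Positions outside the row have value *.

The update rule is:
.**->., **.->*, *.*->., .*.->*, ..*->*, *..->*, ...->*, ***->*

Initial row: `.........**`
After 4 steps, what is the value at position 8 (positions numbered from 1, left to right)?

*

*********.*
*********..
***********
***********
position 8 holds *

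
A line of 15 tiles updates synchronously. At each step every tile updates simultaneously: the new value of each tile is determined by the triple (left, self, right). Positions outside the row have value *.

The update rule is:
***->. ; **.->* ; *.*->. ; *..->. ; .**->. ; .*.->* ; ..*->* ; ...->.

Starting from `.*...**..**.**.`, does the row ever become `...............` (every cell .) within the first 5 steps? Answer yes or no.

no

step 1: .*..*.*.*.*..*.
step 2: .*.**.*.*.*.**.
step 3: .*..*.*.*.*..*.  (repeats step 1; period 2)
step 5: .*..*.*.*.*..*.
step 5 is .*..*.*.*.*..*., still not uniform .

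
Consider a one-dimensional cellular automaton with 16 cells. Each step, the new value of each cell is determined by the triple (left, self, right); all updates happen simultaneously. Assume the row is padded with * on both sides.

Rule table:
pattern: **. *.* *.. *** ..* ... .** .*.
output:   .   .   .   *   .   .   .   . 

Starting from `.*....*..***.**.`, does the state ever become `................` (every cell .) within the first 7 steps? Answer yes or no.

step 1: ..........*.....
step 2: ................
all cells are . at step 2

yes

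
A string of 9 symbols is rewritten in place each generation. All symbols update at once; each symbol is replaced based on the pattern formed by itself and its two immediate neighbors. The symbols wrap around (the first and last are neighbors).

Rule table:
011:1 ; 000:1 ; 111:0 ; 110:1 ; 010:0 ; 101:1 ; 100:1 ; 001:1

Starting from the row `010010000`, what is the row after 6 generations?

101101111
111111000
100001111
111111000  (repeats generation 2; period 2)
generation 6: 111111000

111111000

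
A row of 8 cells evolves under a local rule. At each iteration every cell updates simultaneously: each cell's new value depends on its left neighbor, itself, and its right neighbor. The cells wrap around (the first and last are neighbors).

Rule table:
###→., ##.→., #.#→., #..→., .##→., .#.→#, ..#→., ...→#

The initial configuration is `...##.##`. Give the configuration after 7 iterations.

iteration 1: .#......
iteration 2: .#.#####
iteration 3: .#......  (repeats iteration 1; period 2)
iteration 7: .#......

.#......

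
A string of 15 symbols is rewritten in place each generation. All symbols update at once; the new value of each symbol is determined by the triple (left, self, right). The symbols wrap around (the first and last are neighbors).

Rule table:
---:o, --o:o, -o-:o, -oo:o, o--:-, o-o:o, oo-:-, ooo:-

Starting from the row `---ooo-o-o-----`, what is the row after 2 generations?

oooo--oooo-oooo
-----oo---oo---

-----oo---oo---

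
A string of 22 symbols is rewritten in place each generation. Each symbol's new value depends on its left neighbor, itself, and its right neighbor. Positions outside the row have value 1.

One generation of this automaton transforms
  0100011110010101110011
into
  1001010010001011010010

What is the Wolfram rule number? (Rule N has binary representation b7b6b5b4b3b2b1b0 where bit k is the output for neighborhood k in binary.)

position 6: 111 → 0  (bit 7 = 0)
position 8: 110 → 1  (bit 6 = 1)
position 0: 101 → 1  (bit 5 = 1)
position 2: 100 → 0  (bit 4 = 0)
position 5: 011 → 1  (bit 3 = 1)
position 1: 010 → 0  (bit 2 = 0)
position 4: 001 → 0  (bit 1 = 0)
position 3: 000 → 1  (bit 0 = 1)
bits b7..b0 = 01101001 = 105

105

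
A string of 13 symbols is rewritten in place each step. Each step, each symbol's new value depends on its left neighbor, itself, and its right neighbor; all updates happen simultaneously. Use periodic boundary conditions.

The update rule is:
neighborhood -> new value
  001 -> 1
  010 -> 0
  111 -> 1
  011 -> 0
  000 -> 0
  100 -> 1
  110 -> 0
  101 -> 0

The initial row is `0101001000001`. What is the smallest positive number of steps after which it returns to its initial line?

step 1: 0000110100010
step 2: 0001000010101
step 3: 1010100100000
step 4: 0000011010001
step 5: 1000100001010
step 6: 0101010010000
step 7: 1000001101000
step 8: 0100010000101
step 9: 0010101001000
step 10: 0100000110100
step 11: 1010001000010
step 12: 0001010100100
step 13: 0010000011010
step 14: 0101000100001
step 15: 0000101010010
step 16: 0001000001101
step 17: 1010100010000
step 18: 0000010101001
step 19: 1000100000110
step 20: 0101010001000
step 21: 1000001010100
step 22: 0100010000011
step 23: 0010101000100
step 24: 0100000101010
step 25: 1010001000001
step 26: 0001010100010
step 27: 0010000010101
step 28: 1101000100000
step 29: 0000101010001
step 30: 1001000001010
step 31: 0110100010000
step 32: 1000010101000
step 33: 0100100000101
step 34: 0011010001000
step 35: 0100001010100
step 36: 1010010000010
step 37: 0001101000100
step 38: 0010000101010
step 39: 0101001000001

39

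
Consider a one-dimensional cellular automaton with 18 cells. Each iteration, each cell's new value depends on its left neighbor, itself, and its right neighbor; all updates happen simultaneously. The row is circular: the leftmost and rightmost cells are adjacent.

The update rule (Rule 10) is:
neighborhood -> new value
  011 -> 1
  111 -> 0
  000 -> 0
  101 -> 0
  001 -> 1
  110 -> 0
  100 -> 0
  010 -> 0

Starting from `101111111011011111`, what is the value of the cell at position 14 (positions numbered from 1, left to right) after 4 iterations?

iteration 1: 001000000010010000
iteration 2: 010000000100100000
iteration 3: 100000001001000000
iteration 4: 000000010010000001
position 14 holds 0

0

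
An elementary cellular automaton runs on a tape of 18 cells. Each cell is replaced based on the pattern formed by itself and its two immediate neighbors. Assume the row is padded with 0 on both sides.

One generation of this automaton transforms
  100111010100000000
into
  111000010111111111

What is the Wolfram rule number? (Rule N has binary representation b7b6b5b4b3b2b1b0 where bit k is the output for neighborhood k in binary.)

23

position 4: 111 → 0  (bit 7 = 0)
position 5: 110 → 0  (bit 6 = 0)
position 6: 101 → 0  (bit 5 = 0)
position 1: 100 → 1  (bit 4 = 1)
position 3: 011 → 0  (bit 3 = 0)
position 0: 010 → 1  (bit 2 = 1)
position 2: 001 → 1  (bit 1 = 1)
position 11: 000 → 1  (bit 0 = 1)
bits b7..b0 = 00010111 = 23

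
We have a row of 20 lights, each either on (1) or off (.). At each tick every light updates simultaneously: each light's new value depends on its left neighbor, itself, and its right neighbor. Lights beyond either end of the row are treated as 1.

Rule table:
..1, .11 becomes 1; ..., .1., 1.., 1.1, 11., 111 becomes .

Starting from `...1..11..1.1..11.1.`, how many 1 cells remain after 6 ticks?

7

..1..11..1....11....
.1..11..1....11....1
...11..1....11....11
..11..1....11....11.
.11..1....11....11..
.1..1....11....11..1
count of 1: 7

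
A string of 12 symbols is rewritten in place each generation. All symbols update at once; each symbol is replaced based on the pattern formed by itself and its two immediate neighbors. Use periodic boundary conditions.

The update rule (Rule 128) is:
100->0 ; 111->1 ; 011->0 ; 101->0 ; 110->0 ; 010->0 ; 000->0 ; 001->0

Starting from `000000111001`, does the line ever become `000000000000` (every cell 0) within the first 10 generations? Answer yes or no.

yes

000000010000
000000000000
all cells are 0 at generation 2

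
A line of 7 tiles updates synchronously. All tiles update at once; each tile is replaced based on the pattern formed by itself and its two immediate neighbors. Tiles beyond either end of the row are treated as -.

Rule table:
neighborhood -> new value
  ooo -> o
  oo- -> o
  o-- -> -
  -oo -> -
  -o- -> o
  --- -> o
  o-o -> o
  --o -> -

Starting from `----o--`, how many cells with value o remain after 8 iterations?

iteration 1: ooo-o-o
iteration 2: -oooooo
iteration 3: --ooooo
iteration 4: o--oooo
iteration 5: o---ooo
iteration 6: o-o--oo
iteration 7: ooo---o
iteration 8: -oo-o-o
count of o: 4

4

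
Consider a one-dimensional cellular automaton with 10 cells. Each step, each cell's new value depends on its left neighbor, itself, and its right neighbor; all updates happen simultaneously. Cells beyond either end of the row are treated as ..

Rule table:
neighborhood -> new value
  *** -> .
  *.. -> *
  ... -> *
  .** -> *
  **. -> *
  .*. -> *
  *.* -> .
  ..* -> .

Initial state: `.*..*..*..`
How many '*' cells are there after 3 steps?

6

.**.**.***
.**.**.*.*
.**.**.*.*
count of *: 6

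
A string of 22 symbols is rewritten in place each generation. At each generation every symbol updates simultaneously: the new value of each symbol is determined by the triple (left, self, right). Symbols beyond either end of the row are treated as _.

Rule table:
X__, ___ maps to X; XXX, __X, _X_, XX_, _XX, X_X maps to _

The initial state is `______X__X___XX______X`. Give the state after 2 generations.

_____X__X___XX______XX

XXXXX__X__XX___XXXXX__
_____X__X___XX______XX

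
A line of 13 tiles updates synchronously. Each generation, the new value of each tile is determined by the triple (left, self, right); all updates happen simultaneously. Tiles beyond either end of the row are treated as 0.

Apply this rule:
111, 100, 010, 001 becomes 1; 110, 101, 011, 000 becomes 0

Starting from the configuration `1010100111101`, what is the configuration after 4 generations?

1010111011001
1010010000111
1011111001010
1001110111011

1001110111011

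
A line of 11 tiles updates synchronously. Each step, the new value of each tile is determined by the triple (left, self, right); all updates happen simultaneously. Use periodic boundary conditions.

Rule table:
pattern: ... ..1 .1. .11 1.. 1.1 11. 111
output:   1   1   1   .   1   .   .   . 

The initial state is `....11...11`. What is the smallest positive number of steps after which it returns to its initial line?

2

1111..111..
....11...11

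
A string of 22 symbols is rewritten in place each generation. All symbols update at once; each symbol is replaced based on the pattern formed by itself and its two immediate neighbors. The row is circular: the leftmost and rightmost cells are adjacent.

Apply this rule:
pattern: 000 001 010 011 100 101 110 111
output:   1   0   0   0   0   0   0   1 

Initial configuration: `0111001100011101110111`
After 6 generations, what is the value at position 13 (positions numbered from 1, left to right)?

0010000001001000100010
1000111100000010001000
0010011001111000100010
1000000000110010001000
0011111110000000100010
1001111100111110001000
position 13 holds 1

1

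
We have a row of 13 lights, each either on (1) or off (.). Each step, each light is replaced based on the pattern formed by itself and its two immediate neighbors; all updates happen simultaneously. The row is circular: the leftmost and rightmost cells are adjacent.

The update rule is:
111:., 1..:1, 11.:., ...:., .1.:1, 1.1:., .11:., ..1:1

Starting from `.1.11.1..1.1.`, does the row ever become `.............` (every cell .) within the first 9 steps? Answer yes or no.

step 1: 11....1111.11
step 2: ..1..1.......
step 3: .111111......
step 4: 1......1.....
step 5: 11....111...1
step 6: ..1..1...1.1.
step 7: .111111.11.11
step 8: .............
all cells are . at step 8

yes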